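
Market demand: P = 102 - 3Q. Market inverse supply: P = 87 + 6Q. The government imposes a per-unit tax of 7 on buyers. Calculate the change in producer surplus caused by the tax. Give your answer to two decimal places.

-5.96

Pre-tax equilibrium: 102 - 3Q = 87 + 6Q gives Q* = 1.6667, P* = 97.
With the tax, buyers' net willingness to pay falls by 7: (102 - 7) - 3Q = 87 + 6Q, so Q_t = 0.8889. Buyers pay P_b = 99.3333; sellers receive P_s = P_b - 7 = 92.3333.
Producers lose the trapezoid between P_s and P* out to Q_t plus the triangle from Q_t to Q*: change in PS = 2.3704 - 8.3333 = -5.963.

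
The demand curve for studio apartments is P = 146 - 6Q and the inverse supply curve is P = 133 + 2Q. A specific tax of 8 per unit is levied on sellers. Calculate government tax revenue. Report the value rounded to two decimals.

5.00

Without the tax, 146 - 6Q = 133 + 2Q so Q* = 1.625 and P* = 136.25.
With the tax, sellers need 8 more per unit: 146 - 6Q = 133 + 2Q + 8, so Q_t = 0.625. Buyers pay P_b = 142.25; sellers receive P_s = P_b - 8 = 134.25.
Revenue is the tax times quantity traded: 8 x 0.625 = 5.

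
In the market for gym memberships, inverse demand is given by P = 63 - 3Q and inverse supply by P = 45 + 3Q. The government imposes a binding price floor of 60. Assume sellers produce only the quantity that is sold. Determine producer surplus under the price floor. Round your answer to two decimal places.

13.50

Free-market equilibrium: 63 - 3Q = 45 + 3Q gives Q* = 3, P* = 54.
At the floor price 60, quantity demanded is (63 - 60)/3 = 1; demand is the short side, so Q = 1 trades at P = 60.
The supply price at Q = 1 is 48. PS is the trapezoid between 60 and supply over [0, 1]: (1/2)[(60 - 45) + (60 - 48)](1) = 13.5.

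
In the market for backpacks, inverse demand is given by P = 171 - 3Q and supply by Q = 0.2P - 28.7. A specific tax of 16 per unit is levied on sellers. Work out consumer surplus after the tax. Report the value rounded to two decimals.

Rewriting supply in inverse form: P = 143.5 + 5Q.
Without the tax, 171 - 3Q = 143.5 + 5Q so Q* = 3.4375 and P* = 160.6875.
A tax on sellers shifts supply up by 16: 171 - 3Q = 143.5 + 5Q + 16, so Q_t = 1.4375. Buyers pay P_b = 166.6875; sellers receive P_s = P_b - 16 = 150.6875.
Consumer surplus is the triangle under demand above P_b: (1/2)(1.4375)(171 - 166.6875) = 3.0996.

3.10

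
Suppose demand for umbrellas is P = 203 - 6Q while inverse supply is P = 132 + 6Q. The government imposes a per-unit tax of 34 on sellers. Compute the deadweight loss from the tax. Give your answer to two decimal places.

48.17

Without the tax, 203 - 6Q = 132 + 6Q so Q* = 5.9167 and P* = 167.5.
With the tax, sellers need 34 more per unit: 203 - 6Q = 132 + 6Q + 34, so Q_t = 3.0833. Buyers pay P_b = 184.5; sellers receive P_s = P_b - 34 = 150.5.
Deadweight loss is the triangle between the curves from Q_t to Q*: (1/2)(5.9167 - 3.0833)(34) = 48.1667.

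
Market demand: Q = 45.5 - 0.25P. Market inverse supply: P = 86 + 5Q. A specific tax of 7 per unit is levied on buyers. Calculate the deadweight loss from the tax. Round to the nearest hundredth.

Rewriting demand in inverse form: P = 182 - 4Q.
Without the tax, 182 - 4Q = 86 + 5Q so Q* = 10.6667 and P* = 139.3333.
With the tax, buyers' net willingness to pay falls by 7: (182 - 7) - 4Q = 86 + 5Q, so Q_t = 9.8889. Buyers pay P_b = 142.4444; sellers receive P_s = P_b - 7 = 135.4444.
The welfare triangle lost has base Q* - Q_t = 0.7778 and height t = 7, so DWL = (1/2)(0.7778)(7) = 2.7222.

2.72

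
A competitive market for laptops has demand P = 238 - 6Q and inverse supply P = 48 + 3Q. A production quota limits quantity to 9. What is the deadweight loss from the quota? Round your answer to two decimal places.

Without the quota, 238 - 6Q = 48 + 3Q gives Q* = 21.1111.
At Q = 9 the demand price is 238 - 6(9) = 184 and the supply price is 48 + 3(9) = 75.
DWL = (1/2)(gap between curves at 9) x (Q* - 9) = (1/2)(109)(12.1111) = 660.0556.

660.06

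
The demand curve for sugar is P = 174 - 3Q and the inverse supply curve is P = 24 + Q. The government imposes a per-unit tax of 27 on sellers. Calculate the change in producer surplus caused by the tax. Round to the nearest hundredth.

-230.34

Without the tax, 174 - 3Q = 24 + Q so Q* = 37.5 and P* = 61.5.
A tax on sellers shifts supply up by 27: 174 - 3Q = 24 + Q + 27, so Q_t = 30.75. Buyers pay P_b = 81.75; sellers receive P_s = P_b - 27 = 54.75.
Producers lose the trapezoid between P_s and P* out to Q_t plus the triangle from Q_t to Q*: change in PS = 472.7812 - 703.125 = -230.3438.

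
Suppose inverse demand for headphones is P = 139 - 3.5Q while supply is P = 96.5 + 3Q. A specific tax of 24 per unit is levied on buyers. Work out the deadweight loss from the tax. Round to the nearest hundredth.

44.31

Pre-tax equilibrium: 139 - 3.5Q = 96.5 + 3Q gives Q* = 6.5385, P* = 116.1154.
With the tax, buyers' net willingness to pay falls by 24: (139 - 24) - 3.5Q = 96.5 + 3Q, so Q_t = 2.8462. Buyers pay P_b = 129.0385; sellers receive P_s = P_b - 24 = 105.0385.
Deadweight loss is the triangle between the curves from Q_t to Q*: (1/2)(6.5385 - 2.8462)(24) = 44.3077.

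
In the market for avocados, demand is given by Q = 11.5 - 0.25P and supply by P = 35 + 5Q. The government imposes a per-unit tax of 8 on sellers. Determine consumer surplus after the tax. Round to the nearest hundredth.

0.22

Rewriting demand in inverse form: P = 46 - 4Q.
Pre-tax equilibrium: 46 - 4Q = 35 + 5Q gives Q* = 1.2222, P* = 41.1111.
With the tax, sellers need 8 more per unit: 46 - 4Q = 35 + 5Q + 8, so Q_t = 0.3333. Buyers pay P_b = 44.6667; sellers receive P_s = P_b - 8 = 36.6667.
CS = (1/2)(Q_t)(46 - P_b) = (1/2)(0.3333)(1.3333) = 0.2222.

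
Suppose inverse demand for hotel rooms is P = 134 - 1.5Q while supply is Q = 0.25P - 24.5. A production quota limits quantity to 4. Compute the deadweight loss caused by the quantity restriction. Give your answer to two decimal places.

Rewriting supply in inverse form: P = 98 + 4Q.
Without the quota, 134 - 1.5Q = 98 + 4Q gives Q* = 6.5455.
At Q = 4 the demand price is 134 - 1.5(4) = 128 and the supply price is 98 + 4(4) = 114.
DWL = (1/2)(gap between curves at 4) x (Q* - 4) = (1/2)(14)(2.5455) = 17.8182.

17.82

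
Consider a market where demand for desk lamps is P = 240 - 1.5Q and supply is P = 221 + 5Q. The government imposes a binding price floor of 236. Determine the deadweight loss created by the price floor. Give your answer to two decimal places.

0.21

Free-market equilibrium: 240 - 1.5Q = 221 + 5Q gives Q* = 2.9231, P* = 235.6154.
At P = 236, buyers demand (240 - 236)/1.5 = 2.6667 while sellers would supply more, so the quantity traded is 2.6667 at price 236.
The lost-trades triangle has base Q* - 2.6667 = 0.2564 and height equal to the gap between the curves at Q = 2.6667, which is 236 - 234.3333 = 1.6667. DWL = (1/2)(0.2564)(1.6667) = 0.2137.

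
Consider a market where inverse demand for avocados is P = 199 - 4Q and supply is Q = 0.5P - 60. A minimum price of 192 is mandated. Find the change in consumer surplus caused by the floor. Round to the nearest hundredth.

-340.60

Rewriting supply in inverse form: P = 120 + 2Q.
Without the control, 199 - 4Q = 120 + 2Q so Q* = 13.1667 and P* = 146.3333.
At the floor price 192, quantity demanded is (199 - 192)/4 = 1.75; demand is the short side, so Q = 1.75 trades at P = 192.
CS goes from (1/2)(13.1667)(52.6667) = 346.7222 to 6.125 (computed as (199 - 192)(1.75) - (1/2)(4)(1.75)^2), a change of -340.5972.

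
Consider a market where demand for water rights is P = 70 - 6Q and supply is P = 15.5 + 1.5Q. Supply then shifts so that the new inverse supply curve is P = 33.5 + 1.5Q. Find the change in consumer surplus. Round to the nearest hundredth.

-87.36

Initial equilibrium: Q_0 = 7.2667, P_0 = 26.4; CS_0 = (1/2)(7.2667)(43.6) = 158.4133, PS_0 = (1/2)(7.2667)(10.9) = 39.6033.
New equilibrium: 70 - 6Q = 33.5 + 1.5Q gives Q_1 = 4.8667, P_1 = 40.8; CS_1 = 71.0533, PS_1 = 17.7633.
Change in consumer surplus = 71.0533 - 158.4133 = -87.36.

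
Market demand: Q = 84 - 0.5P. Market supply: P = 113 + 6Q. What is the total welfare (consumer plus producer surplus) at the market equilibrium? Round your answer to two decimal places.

Rewriting demand in inverse form: P = 168 - 2Q.
Setting demand equal to supply, 55 = 8Q, so Q* = 6.875 and P* = 154.25.
CS = (1/2)(6.875)(13.75) = 47.2656 and PS = (1/2)(6.875)(41.25) = 141.7969, so total surplus = 189.0625.

189.06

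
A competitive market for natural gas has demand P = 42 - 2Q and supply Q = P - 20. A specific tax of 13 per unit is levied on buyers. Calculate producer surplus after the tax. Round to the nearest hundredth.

4.50

Rewriting supply in inverse form: P = 20 + Q.
Pre-tax equilibrium: 42 - 2Q = 20 + Q gives Q* = 7.3333, P* = 27.3333.
A tax on buyers shifts demand down by 13: (42 - 13) - 2Q = 20 + Q, so Q_t = 3. Buyers pay P_b = 36; sellers receive P_s = P_b - 13 = 23.
PS = (1/2)(Q_t)(P_s - 20) = (1/2)(3)(3) = 4.5.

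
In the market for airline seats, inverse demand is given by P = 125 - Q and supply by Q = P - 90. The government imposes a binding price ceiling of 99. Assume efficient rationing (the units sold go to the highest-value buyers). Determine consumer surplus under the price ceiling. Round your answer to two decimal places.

193.50

Rewriting supply in inverse form: P = 90 + Q.
Without the control, 125 - Q = 90 + Q so Q* = 17.5 and P* = 107.5.
At P = 99, sellers supply (99 - 90)/1 = 9 while buyers want more, so the quantity traded is 9 at price 99.
The demand price at Q = 9 is 116. CS is the trapezoid between demand and 99 over [0, 9]: (1/2)[(125 - 99) + (116 - 99)](9) = 193.5.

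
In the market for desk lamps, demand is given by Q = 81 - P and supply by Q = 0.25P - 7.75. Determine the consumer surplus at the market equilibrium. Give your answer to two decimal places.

50.00

Rewriting demand in inverse form: P = 81 - Q.
Rewriting supply in inverse form: P = 31 + 4Q.
Set 81 - Q = 31 + 4Q, which gives 50 = 5Q, so Q* = 10 and P* = 81 - (10) = 71.
Consumer surplus is the triangle under demand above P*: (1/2)(10)(81 - 71) = (1/2)(10)(10) = 50.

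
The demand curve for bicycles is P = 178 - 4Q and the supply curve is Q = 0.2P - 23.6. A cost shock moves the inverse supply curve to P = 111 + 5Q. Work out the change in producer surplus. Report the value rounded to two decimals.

27.44

Rewriting supply in inverse form: P = 118 + 5Q.
Initial equilibrium: Q_0 = 6.6667, P_0 = 151.3333; CS_0 = (1/2)(6.6667)(26.6667) = 88.8889, PS_0 = (1/2)(6.6667)(33.3333) = 111.1111.
New equilibrium: 178 - 4Q = 111 + 5Q gives Q_1 = 7.4444, P_1 = 148.2222; CS_1 = 110.8395, PS_1 = 138.5494.
Change in producer surplus = 138.5494 - 111.1111 = 27.4383.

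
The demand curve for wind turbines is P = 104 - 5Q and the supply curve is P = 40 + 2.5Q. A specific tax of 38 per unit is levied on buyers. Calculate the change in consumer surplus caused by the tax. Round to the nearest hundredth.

Without the tax, 104 - 5Q = 40 + 2.5Q so Q* = 8.5333 and P* = 61.3333.
With the tax, buyers' net willingness to pay falls by 38: (104 - 38) - 5Q = 40 + 2.5Q, so Q_t = 3.4667. Buyers pay P_b = 86.6667; sellers receive P_s = P_b - 38 = 48.6667.
CS falls from (1/2)(8.5333)(42.6667) = 182.0444 to (1/2)(3.4667)(17.3333) = 30.0444, a change of -152.

-152.00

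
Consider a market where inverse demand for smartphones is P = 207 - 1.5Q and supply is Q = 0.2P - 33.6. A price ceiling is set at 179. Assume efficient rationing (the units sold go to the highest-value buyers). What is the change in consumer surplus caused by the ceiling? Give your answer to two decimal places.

30.97

Rewriting supply in inverse form: P = 168 + 5Q.
Without the control, 207 - 1.5Q = 168 + 5Q so Q* = 6 and P* = 198.
At P = 179, sellers supply (179 - 168)/5 = 2.2 while buyers want more, so the quantity traded is 2.2 at price 179.
CS goes from (1/2)(6)(9) = 27 to 57.97 (computed as (207 - 179)(2.2) - (1/2)(1.5)(2.2)^2), a change of 30.97.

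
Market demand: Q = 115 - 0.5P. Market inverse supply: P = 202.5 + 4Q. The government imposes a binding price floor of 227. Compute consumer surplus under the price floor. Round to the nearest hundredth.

2.25

Rewriting demand in inverse form: P = 230 - 2Q.
Without the control, 230 - 2Q = 202.5 + 4Q so Q* = 4.5833 and P* = 220.8333.
At the floor price 227, quantity demanded is (230 - 227)/2 = 1.5; demand is the short side, so Q = 1.5 trades at P = 227.
CS is the triangle under demand above 227: (1/2)(1.5)(230 - 227) = 2.25.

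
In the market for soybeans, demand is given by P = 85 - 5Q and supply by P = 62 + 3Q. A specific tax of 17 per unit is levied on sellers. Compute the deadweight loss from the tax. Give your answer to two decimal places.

Without the tax, 85 - 5Q = 62 + 3Q so Q* = 2.875 and P* = 70.625.
A tax on sellers shifts supply up by 17: 85 - 5Q = 62 + 3Q + 17, so Q_t = 0.75. Buyers pay P_b = 81.25; sellers receive P_s = P_b - 17 = 64.25.
Deadweight loss is the triangle between the curves from Q_t to Q*: (1/2)(2.875 - 0.75)(17) = 18.0625.

18.06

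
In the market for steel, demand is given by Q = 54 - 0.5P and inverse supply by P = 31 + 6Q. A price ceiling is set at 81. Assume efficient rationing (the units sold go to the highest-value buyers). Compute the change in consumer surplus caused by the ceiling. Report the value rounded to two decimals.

62.91

Rewriting demand in inverse form: P = 108 - 2Q.
Free-market equilibrium: 108 - 2Q = 31 + 6Q gives Q* = 9.625, P* = 88.75.
At P = 81, sellers supply (81 - 31)/6 = 8.3333 while buyers want more, so the quantity traded is 8.3333 at price 81.
CS goes from (1/2)(9.625)(19.25) = 92.6406 to 155.5556 (computed as (108 - 81)(8.3333) - (1/2)(2)(8.3333)^2), a change of 62.9149.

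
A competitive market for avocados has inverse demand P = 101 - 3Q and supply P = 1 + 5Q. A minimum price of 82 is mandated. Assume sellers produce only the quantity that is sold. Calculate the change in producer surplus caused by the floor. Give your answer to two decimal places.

22.10

Free-market equilibrium: 101 - 3Q = 1 + 5Q gives Q* = 12.5, P* = 63.5.
At P = 82, buyers demand (101 - 82)/3 = 6.3333 while sellers would supply more, so the quantity traded is 6.3333 at price 82.
PS goes from (1/2)(12.5)(62.5) = 390.625 to 412.7222 (computed as (82 - 1)(6.3333) - (1/2)(5)(6.3333)^2), a change of 22.0972.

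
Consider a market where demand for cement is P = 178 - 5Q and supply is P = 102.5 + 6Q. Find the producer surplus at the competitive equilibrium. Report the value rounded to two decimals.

141.33

Set 178 - 5Q = 102.5 + 6Q, which gives 75.5 = 11Q, so Q* = 6.8636 and P* = 178 - 5(6.8636) = 143.6818.
The supply curve's price intercept is 102.5, so PS = (1/2)(Q*)(P* - 102.5) = (1/2)(6.8636)(41.1818) = 141.3285.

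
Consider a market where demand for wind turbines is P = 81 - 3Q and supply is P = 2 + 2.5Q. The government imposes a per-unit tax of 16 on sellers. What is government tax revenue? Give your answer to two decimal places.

Pre-tax equilibrium: 81 - 3Q = 2 + 2.5Q gives Q* = 14.3636, P* = 37.9091.
With the tax, sellers need 16 more per unit: 81 - 3Q = 2 + 2.5Q + 16, so Q_t = 11.4545. Buyers pay P_b = 46.6364; sellers receive P_s = P_b - 16 = 30.6364.
Tax revenue = t x Q_t = 16 x 11.4545 = 183.2727.

183.27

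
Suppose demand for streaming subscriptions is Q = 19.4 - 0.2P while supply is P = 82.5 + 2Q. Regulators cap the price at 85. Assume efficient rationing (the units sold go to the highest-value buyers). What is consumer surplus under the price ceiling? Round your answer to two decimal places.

11.09

Rewriting demand in inverse form: P = 97 - 5Q.
Without the control, 97 - 5Q = 82.5 + 2Q so Q* = 2.0714 and P* = 86.6429.
At P = 85, sellers supply (85 - 82.5)/2 = 1.25 while buyers want more, so the quantity traded is 1.25 at price 85.
The demand price at Q = 1.25 is 90.75. CS is the trapezoid between demand and 85 over [0, 1.25]: (1/2)[(97 - 85) + (90.75 - 85)](1.25) = 11.0938.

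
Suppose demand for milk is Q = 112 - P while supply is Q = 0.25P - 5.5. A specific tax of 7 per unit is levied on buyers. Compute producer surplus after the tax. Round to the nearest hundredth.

Rewriting demand in inverse form: P = 112 - Q.
Rewriting supply in inverse form: P = 22 + 4Q.
Without the tax, 112 - Q = 22 + 4Q so Q* = 18 and P* = 94.
A tax on buyers shifts demand down by 7: (112 - 7) - Q = 22 + 4Q, so Q_t = 16.6. Buyers pay P_b = 95.4; sellers receive P_s = P_b - 7 = 88.4.
Producer surplus is the triangle above supply below P_s: (1/2)(16.6)(88.4 - 22) = 551.12.

551.12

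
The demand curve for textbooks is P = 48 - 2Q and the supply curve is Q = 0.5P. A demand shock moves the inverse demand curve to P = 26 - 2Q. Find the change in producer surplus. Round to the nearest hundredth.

-101.75

Rewriting supply in inverse form: P = 2Q.
Initial equilibrium: Q_0 = 12, P_0 = 24; CS_0 = (1/2)(12)(24) = 144, PS_0 = (1/2)(12)(24) = 144.
New equilibrium: 26 - 2Q = 2Q gives Q_1 = 6.5, P_1 = 13; CS_1 = 42.25, PS_1 = 42.25.
Change in producer surplus = 42.25 - 144 = -101.75.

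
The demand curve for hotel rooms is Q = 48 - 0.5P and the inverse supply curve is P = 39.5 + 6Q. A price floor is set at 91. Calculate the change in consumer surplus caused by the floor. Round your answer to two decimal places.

Rewriting demand in inverse form: P = 96 - 2Q.
Free-market equilibrium: 96 - 2Q = 39.5 + 6Q gives Q* = 7.0625, P* = 81.875.
At the floor price 91, quantity demanded is (96 - 91)/2 = 2.5; demand is the short side, so Q = 2.5 trades at P = 91.
CS goes from (1/2)(7.0625)(14.125) = 49.8789 to 6.25 (computed as (96 - 91)(2.5) - (1/2)(2)(2.5)^2), a change of -43.6289.

-43.63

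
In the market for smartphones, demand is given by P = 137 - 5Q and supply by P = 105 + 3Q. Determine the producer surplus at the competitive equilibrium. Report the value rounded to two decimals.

Equilibrium: 137 - 5Q = 105 + 3Q, so Q* = 4 and P* = 117.
PS is the area between P* and the supply curve from 0 to Q*: (1/2)(4)(12) = 24.

24.00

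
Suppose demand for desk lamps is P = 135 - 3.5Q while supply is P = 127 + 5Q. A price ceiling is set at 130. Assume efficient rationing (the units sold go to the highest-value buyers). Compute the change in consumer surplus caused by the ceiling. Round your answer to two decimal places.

0.82

Without the control, 135 - 3.5Q = 127 + 5Q so Q* = 0.9412 and P* = 131.7059.
At the ceiling price 130, quantity supplied is (130 - 127)/5 = 0.6; supply is the short side, so Q = 0.6 trades at P = 130.
CS goes from (1/2)(0.9412)(3.2941) = 1.5502 to 2.37 (computed as (135 - 130)(0.6) - (1/2)(3.5)(0.6)^2), a change of 0.8198.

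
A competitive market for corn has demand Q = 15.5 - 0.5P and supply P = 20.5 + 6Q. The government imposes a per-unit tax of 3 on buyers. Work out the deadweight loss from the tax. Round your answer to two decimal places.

0.56

Rewriting demand in inverse form: P = 31 - 2Q.
Pre-tax equilibrium: 31 - 2Q = 20.5 + 6Q gives Q* = 1.3125, P* = 28.375.
With the tax, buyers' net willingness to pay falls by 3: (31 - 3) - 2Q = 20.5 + 6Q, so Q_t = 0.9375. Buyers pay P_b = 29.125; sellers receive P_s = P_b - 3 = 26.125.
Deadweight loss is the triangle between the curves from Q_t to Q*: (1/2)(1.3125 - 0.9375)(3) = 0.5625.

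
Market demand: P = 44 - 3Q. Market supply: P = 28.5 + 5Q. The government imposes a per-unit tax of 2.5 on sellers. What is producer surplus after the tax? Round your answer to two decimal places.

Without the tax, 44 - 3Q = 28.5 + 5Q so Q* = 1.9375 and P* = 38.1875.
A tax on sellers shifts supply up by 2.5: 44 - 3Q = 28.5 + 5Q + 2.5, so Q_t = 1.625. Buyers pay P_b = 39.125; sellers receive P_s = P_b - 2.5 = 36.625.
PS = (1/2)(Q_t)(P_s - 28.5) = (1/2)(1.625)(8.125) = 6.6016.

6.60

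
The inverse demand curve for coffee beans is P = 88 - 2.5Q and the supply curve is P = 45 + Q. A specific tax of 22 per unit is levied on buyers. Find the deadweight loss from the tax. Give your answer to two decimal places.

Without the tax, 88 - 2.5Q = 45 + Q so Q* = 12.2857 and P* = 57.2857.
With the tax, buyers' net willingness to pay falls by 22: (88 - 22) - 2.5Q = 45 + Q, so Q_t = 6. Buyers pay P_b = 73; sellers receive P_s = P_b - 22 = 51.
The welfare triangle lost has base Q* - Q_t = 6.2857 and height t = 22, so DWL = (1/2)(6.2857)(22) = 69.1429.

69.14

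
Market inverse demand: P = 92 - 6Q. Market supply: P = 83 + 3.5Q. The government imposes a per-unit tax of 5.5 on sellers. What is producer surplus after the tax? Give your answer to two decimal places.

0.24

Pre-tax equilibrium: 92 - 6Q = 83 + 3.5Q gives Q* = 0.9474, P* = 86.3158.
A tax on sellers shifts supply up by 5.5: 92 - 6Q = 83 + 3.5Q + 5.5, so Q_t = 0.3684. Buyers pay P_b = 89.7895; sellers receive P_s = P_b - 5.5 = 84.2895.
PS = (1/2)(Q_t)(P_s - 83) = (1/2)(0.3684)(1.2895) = 0.2375.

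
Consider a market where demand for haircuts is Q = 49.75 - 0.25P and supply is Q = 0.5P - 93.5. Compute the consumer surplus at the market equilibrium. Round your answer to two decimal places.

Rewriting demand in inverse form: P = 199 - 4Q.
Rewriting supply in inverse form: P = 187 + 2Q.
Equilibrium: 199 - 4Q = 187 + 2Q, so Q* = 2 and P* = 191.
CS is the area between the demand curve and P* from 0 to Q*: (1/2)(2)(8) = 8.

8.00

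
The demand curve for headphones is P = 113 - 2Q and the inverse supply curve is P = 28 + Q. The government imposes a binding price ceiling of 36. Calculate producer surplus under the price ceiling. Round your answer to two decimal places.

32.00

Without the control, 113 - 2Q = 28 + Q so Q* = 28.3333 and P* = 56.3333.
At the ceiling price 36, quantity supplied is (36 - 28)/1 = 8; supply is the short side, so Q = 8 trades at P = 36.
PS is the triangle above supply below 36: (1/2)(8)(36 - 28) = 32.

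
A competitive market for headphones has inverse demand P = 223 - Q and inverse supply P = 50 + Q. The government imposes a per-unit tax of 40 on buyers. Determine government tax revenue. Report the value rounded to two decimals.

Without the tax, 223 - Q = 50 + Q so Q* = 86.5 and P* = 136.5.
A tax on buyers shifts demand down by 40: (223 - 40) - Q = 50 + Q, so Q_t = 66.5. Buyers pay P_b = 156.5; sellers receive P_s = P_b - 40 = 116.5.
Tax revenue = t x Q_t = 40 x 66.5 = 2660.

2660.00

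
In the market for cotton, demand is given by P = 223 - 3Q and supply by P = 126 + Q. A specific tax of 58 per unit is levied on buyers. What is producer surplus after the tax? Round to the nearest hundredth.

Without the tax, 223 - 3Q = 126 + Q so Q* = 24.25 and P* = 150.25.
With the tax, buyers' net willingness to pay falls by 58: (223 - 58) - 3Q = 126 + Q, so Q_t = 9.75. Buyers pay P_b = 193.75; sellers receive P_s = P_b - 58 = 135.75.
PS = (1/2)(Q_t)(P_s - 126) = (1/2)(9.75)(9.75) = 47.5312.

47.53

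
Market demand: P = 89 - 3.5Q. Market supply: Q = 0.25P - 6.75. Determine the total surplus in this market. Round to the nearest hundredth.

Rewriting supply in inverse form: P = 27 + 4Q.
Setting demand equal to supply, 62 = 7.5Q, so Q* = 8.2667 and P* = 60.0667.
CS = (1/2)(8.2667)(28.9333) = 119.5911 and PS = (1/2)(8.2667)(33.0667) = 136.6756, so total surplus = 256.2667.

256.27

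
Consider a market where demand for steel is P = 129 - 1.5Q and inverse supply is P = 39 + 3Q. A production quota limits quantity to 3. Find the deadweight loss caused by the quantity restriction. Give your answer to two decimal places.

650.25

Without the quota, 129 - 1.5Q = 39 + 3Q gives Q* = 20.
At Q = 3 the demand price is 129 - 1.5(3) = 124.5 and the supply price is 39 + 3(3) = 48.
Deadweight loss is the triangle between the curves from 3 to 20: (1/2)(124.5 - 48)(20 - 3) = 650.25.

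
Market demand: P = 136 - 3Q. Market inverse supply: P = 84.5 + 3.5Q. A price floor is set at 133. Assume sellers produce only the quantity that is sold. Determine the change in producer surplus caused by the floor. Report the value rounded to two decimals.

Without the control, 136 - 3Q = 84.5 + 3.5Q so Q* = 7.9231 and P* = 112.2308.
At the floor price 133, quantity demanded is (136 - 133)/3 = 1; demand is the short side, so Q = 1 trades at P = 133.
PS goes from (1/2)(7.9231)(27.7308) = 109.8565 to 46.75 (computed as (133 - 84.5)(1) - (1/2)(3.5)(1)^2), a change of -63.1065.

-63.11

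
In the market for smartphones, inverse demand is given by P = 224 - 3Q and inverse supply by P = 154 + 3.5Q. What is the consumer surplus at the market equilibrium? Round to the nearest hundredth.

Equilibrium: 224 - 3Q = 154 + 3.5Q, so Q* = 10.7692 and P* = 191.6923.
Consumer surplus is the triangle under demand above P*: (1/2)(10.7692)(224 - 191.6923) = (1/2)(10.7692)(32.3077) = 173.9645.

173.96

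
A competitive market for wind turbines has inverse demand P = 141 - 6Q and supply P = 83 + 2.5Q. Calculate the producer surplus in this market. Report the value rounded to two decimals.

Set 141 - 6Q = 83 + 2.5Q, which gives 58 = 8.5Q, so Q* = 6.8235 and P* = 141 - 6(6.8235) = 100.0588.
PS is the area between P* and the supply curve from 0 to Q*: (1/2)(6.8235)(17.0588) = 58.2007.

58.20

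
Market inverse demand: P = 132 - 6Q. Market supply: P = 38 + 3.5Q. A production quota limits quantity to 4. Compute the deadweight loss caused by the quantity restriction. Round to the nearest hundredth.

165.05

Without the quota, 132 - 6Q = 38 + 3.5Q gives Q* = 9.8947.
At Q = 4 the demand price is 132 - 6(4) = 108 and the supply price is 38 + 3.5(4) = 52.
DWL = (1/2)(gap between curves at 4) x (Q* - 4) = (1/2)(56)(5.8947) = 165.0526.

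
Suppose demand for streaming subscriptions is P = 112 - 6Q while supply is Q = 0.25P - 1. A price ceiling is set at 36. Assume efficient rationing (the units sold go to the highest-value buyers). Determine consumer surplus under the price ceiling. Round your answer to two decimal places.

416.00

Rewriting supply in inverse form: P = 4 + 4Q.
Free-market equilibrium: 112 - 6Q = 4 + 4Q gives Q* = 10.8, P* = 47.2.
At P = 36, sellers supply (36 - 4)/4 = 8 while buyers want more, so the quantity traded is 8 at price 36.
The demand price at Q = 8 is 64. CS is the trapezoid between demand and 36 over [0, 8]: (1/2)[(112 - 36) + (64 - 36)](8) = 416.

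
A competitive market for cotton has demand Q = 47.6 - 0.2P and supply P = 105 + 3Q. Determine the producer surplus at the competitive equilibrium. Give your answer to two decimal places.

Rewriting demand in inverse form: P = 238 - 5Q.
Setting demand equal to supply, 133 = 8Q, so Q* = 16.625 and P* = 154.875.
Producer surplus is the triangle above supply below P*: (1/2)(16.625)(154.875 - 105) = (1/2)(16.625)(49.875) = 414.5859.

414.59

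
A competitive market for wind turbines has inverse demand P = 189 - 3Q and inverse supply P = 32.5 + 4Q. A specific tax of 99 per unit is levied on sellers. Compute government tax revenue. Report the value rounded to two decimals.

Without the tax, 189 - 3Q = 32.5 + 4Q so Q* = 22.3571 and P* = 121.9286.
A tax on sellers shifts supply up by 99: 189 - 3Q = 32.5 + 4Q + 99, so Q_t = 8.2143. Buyers pay P_b = 164.3571; sellers receive P_s = P_b - 99 = 65.3571.
Tax revenue = t x Q_t = 99 x 8.2143 = 813.2143.

813.21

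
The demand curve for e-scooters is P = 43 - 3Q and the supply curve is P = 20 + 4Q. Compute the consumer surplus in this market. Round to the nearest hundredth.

16.19

Equilibrium: 43 - 3Q = 20 + 4Q, so Q* = 3.2857 and P* = 33.1429.
CS is the area between the demand curve and P* from 0 to Q*: (1/2)(3.2857)(9.8571) = 16.1939.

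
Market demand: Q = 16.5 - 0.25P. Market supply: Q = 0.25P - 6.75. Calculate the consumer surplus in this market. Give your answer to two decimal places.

Rewriting demand in inverse form: P = 66 - 4Q.
Rewriting supply in inverse form: P = 27 + 4Q.
Set 66 - 4Q = 27 + 4Q, which gives 39 = 8Q, so Q* = 4.875 and P* = 66 - 4(4.875) = 46.5.
Consumer surplus is the triangle under demand above P*: (1/2)(4.875)(66 - 46.5) = (1/2)(4.875)(19.5) = 47.5312.

47.53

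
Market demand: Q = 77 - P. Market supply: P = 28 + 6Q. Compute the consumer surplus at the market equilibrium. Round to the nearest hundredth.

24.50

Rewriting demand in inverse form: P = 77 - Q.
Equilibrium: 77 - Q = 28 + 6Q, so Q* = 7 and P* = 70.
The demand choke price is 77, so CS = (1/2)(Q*)(77 - P*) = (1/2)(7)(7) = 24.5.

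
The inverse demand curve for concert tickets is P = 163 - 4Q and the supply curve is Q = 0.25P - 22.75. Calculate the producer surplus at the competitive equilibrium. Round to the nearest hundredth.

162.00

Rewriting supply in inverse form: P = 91 + 4Q.
Set 163 - 4Q = 91 + 4Q, which gives 72 = 8Q, so Q* = 9 and P* = 163 - 4(9) = 127.
PS is the area between P* and the supply curve from 0 to Q*: (1/2)(9)(36) = 162.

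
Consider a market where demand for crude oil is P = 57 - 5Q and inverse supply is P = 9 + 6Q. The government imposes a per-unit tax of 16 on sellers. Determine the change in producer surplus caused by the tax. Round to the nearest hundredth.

Without the tax, 57 - 5Q = 9 + 6Q so Q* = 4.3636 and P* = 35.1818.
A tax on sellers shifts supply up by 16: 57 - 5Q = 9 + 6Q + 16, so Q_t = 2.9091. Buyers pay P_b = 42.4545; sellers receive P_s = P_b - 16 = 26.4545.
Producers lose the trapezoid between P_s and P* out to Q_t plus the triangle from Q_t to Q*: change in PS = 25.3884 - 57.124 = -31.7355.

-31.74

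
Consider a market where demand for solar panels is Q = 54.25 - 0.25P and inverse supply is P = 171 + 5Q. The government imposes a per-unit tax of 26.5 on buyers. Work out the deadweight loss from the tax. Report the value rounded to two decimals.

39.01

Rewriting demand in inverse form: P = 217 - 4Q.
Without the tax, 217 - 4Q = 171 + 5Q so Q* = 5.1111 and P* = 196.5556.
With the tax, buyers' net willingness to pay falls by 26.5: (217 - 26.5) - 4Q = 171 + 5Q, so Q_t = 2.1667. Buyers pay P_b = 208.3333; sellers receive P_s = P_b - 26.5 = 181.8333.
Deadweight loss is the triangle between the curves from Q_t to Q*: (1/2)(5.1111 - 2.1667)(26.5) = 39.0139.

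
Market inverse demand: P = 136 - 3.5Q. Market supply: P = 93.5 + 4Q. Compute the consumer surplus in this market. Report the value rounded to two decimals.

Set 136 - 3.5Q = 93.5 + 4Q, which gives 42.5 = 7.5Q, so Q* = 5.6667 and P* = 136 - 3.5(5.6667) = 116.1667.
Consumer surplus is the triangle under demand above P*: (1/2)(5.6667)(136 - 116.1667) = (1/2)(5.6667)(19.8333) = 56.1944.

56.19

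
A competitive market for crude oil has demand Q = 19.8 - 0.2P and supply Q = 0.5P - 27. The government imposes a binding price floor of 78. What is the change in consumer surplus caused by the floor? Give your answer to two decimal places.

-59.22

Rewriting demand in inverse form: P = 99 - 5Q.
Rewriting supply in inverse form: P = 54 + 2Q.
Without the control, 99 - 5Q = 54 + 2Q so Q* = 6.4286 and P* = 66.8571.
At the floor price 78, quantity demanded is (99 - 78)/5 = 4.2; demand is the short side, so Q = 4.2 trades at P = 78.
CS goes from (1/2)(6.4286)(32.1429) = 103.3163 to 44.1 (computed as (99 - 78)(4.2) - (1/2)(5)(4.2)^2), a change of -59.2163.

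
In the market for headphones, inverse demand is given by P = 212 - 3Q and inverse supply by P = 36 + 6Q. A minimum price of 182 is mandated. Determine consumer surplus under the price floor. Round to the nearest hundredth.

150.00

Without the control, 212 - 3Q = 36 + 6Q so Q* = 19.5556 and P* = 153.3333.
At the floor price 182, quantity demanded is (212 - 182)/3 = 10; demand is the short side, so Q = 10 trades at P = 182.
CS is the triangle under demand above 182: (1/2)(10)(212 - 182) = 150.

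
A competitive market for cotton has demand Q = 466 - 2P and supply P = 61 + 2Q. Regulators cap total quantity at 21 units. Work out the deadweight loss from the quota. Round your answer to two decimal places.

Rewriting demand in inverse form: P = 233 - 0.5Q.
Unrestricted equilibrium: Q* = (233 - 61)/(0.5 + 2) = 68.8.
At Q = 21 the demand price is 233 - 0.5(21) = 222.5 and the supply price is 61 + 2(21) = 103.
Deadweight loss is the triangle between the curves from 21 to 68.8: (1/2)(222.5 - 103)(68.8 - 21) = 2856.05.

2856.05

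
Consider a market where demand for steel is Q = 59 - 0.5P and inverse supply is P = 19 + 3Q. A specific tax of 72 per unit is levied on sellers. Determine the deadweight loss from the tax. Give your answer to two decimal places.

518.40

Rewriting demand in inverse form: P = 118 - 2Q.
Pre-tax equilibrium: 118 - 2Q = 19 + 3Q gives Q* = 19.8, P* = 78.4.
A tax on sellers shifts supply up by 72: 118 - 2Q = 19 + 3Q + 72, so Q_t = 5.4. Buyers pay P_b = 107.2; sellers receive P_s = P_b - 72 = 35.2.
The welfare triangle lost has base Q* - Q_t = 14.4 and height t = 72, so DWL = (1/2)(14.4)(72) = 518.4.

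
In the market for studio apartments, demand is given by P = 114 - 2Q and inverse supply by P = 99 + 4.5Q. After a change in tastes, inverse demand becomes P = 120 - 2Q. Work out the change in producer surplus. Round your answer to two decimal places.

11.50

Initial equilibrium: Q_0 = 2.3077, P_0 = 109.3846; CS_0 = (1/2)(2.3077)(4.6154) = 5.3254, PS_0 = (1/2)(2.3077)(10.3846) = 11.9822.
New equilibrium: 120 - 2Q = 99 + 4.5Q gives Q_1 = 3.2308, P_1 = 113.5385; CS_1 = 10.4379, PS_1 = 23.4852.
Change in producer surplus = 23.4852 - 11.9822 = 11.503.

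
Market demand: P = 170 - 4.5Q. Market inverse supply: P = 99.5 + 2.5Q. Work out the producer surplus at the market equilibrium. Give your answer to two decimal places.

126.79

Set 170 - 4.5Q = 99.5 + 2.5Q, which gives 70.5 = 7Q, so Q* = 10.0714 and P* = 170 - 4.5(10.0714) = 124.6786.
Producer surplus is the triangle above supply below P*: (1/2)(10.0714)(124.6786 - 99.5) = (1/2)(10.0714)(25.1786) = 126.7921.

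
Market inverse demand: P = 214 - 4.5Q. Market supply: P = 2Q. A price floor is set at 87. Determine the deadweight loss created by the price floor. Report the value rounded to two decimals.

Without the control, 214 - 4.5Q = 2Q so Q* = 32.9231 and P* = 65.8462.
At the floor price 87, quantity demanded is (214 - 87)/4.5 = 28.2222; demand is the short side, so Q = 28.2222 trades at P = 87.
The lost-trades triangle has base Q* - 28.2222 = 4.7009 and height equal to the gap between the curves at Q = 28.2222, which is 87 - 56.4444 = 30.5556. DWL = (1/2)(4.7009)(30.5556) = 71.8186.

71.82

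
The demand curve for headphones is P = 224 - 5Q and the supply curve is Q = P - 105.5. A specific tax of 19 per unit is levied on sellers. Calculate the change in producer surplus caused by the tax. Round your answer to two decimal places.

Rewriting supply in inverse form: P = 105.5 + Q.
Without the tax, 224 - 5Q = 105.5 + Q so Q* = 19.75 and P* = 125.25.
A tax on sellers shifts supply up by 19: 224 - 5Q = 105.5 + Q + 19, so Q_t = 16.5833. Buyers pay P_b = 141.0833; sellers receive P_s = P_b - 19 = 122.0833.
Producers lose the trapezoid between P_s and P* out to Q_t plus the triangle from Q_t to Q*: change in PS = 137.5035 - 195.0312 = -57.5278.

-57.53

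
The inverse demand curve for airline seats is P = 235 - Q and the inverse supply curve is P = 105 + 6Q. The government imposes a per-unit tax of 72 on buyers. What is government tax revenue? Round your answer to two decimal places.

596.57

Pre-tax equilibrium: 235 - Q = 105 + 6Q gives Q* = 18.5714, P* = 216.4286.
A tax on buyers shifts demand down by 72: (235 - 72) - Q = 105 + 6Q, so Q_t = 8.2857. Buyers pay P_b = 226.7143; sellers receive P_s = P_b - 72 = 154.7143.
Tax revenue = t x Q_t = 72 x 8.2857 = 596.5714.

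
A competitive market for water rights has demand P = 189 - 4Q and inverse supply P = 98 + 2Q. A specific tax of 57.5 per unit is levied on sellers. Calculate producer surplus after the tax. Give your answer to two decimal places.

31.17

Pre-tax equilibrium: 189 - 4Q = 98 + 2Q gives Q* = 15.1667, P* = 128.3333.
With the tax, sellers need 57.5 more per unit: 189 - 4Q = 98 + 2Q + 57.5, so Q_t = 5.5833. Buyers pay P_b = 166.6667; sellers receive P_s = P_b - 57.5 = 109.1667.
Producer surplus is the triangle above supply below P_s: (1/2)(5.5833)(109.1667 - 98) = 31.1736.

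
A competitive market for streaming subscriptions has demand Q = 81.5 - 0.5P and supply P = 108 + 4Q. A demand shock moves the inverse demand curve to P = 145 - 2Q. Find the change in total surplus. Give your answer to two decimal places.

Rewriting demand in inverse form: P = 163 - 2Q.
Initial equilibrium: Q_0 = 9.1667, P_0 = 144.6667; CS_0 = (1/2)(9.1667)(18.3333) = 84.0278, PS_0 = (1/2)(9.1667)(36.6667) = 168.0556.
New equilibrium: 145 - 2Q = 108 + 4Q gives Q_1 = 6.1667, P_1 = 132.6667; CS_1 = 38.0278, PS_1 = 76.0556.
Change in total surplus = (38.0278 + 76.0556) - (84.0278 + 168.0556) = -138.

-138.00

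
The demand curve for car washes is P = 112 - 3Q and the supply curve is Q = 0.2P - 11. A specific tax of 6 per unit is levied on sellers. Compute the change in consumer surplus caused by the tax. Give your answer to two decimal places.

Rewriting supply in inverse form: P = 55 + 5Q.
Pre-tax equilibrium: 112 - 3Q = 55 + 5Q gives Q* = 7.125, P* = 90.625.
A tax on sellers shifts supply up by 6: 112 - 3Q = 55 + 5Q + 6, so Q_t = 6.375. Buyers pay P_b = 92.875; sellers receive P_s = P_b - 6 = 86.875.
CS falls from (1/2)(7.125)(21.375) = 76.1484 to (1/2)(6.375)(19.125) = 60.9609, a change of -15.1875.

-15.19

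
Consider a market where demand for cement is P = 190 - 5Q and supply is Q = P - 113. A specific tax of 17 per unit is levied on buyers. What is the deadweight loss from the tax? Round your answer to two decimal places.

Rewriting supply in inverse form: P = 113 + Q.
Pre-tax equilibrium: 190 - 5Q = 113 + Q gives Q* = 12.8333, P* = 125.8333.
A tax on buyers shifts demand down by 17: (190 - 17) - 5Q = 113 + Q, so Q_t = 10. Buyers pay P_b = 140; sellers receive P_s = P_b - 17 = 123.
Deadweight loss is the triangle between the curves from Q_t to Q*: (1/2)(12.8333 - 10)(17) = 24.0833.

24.08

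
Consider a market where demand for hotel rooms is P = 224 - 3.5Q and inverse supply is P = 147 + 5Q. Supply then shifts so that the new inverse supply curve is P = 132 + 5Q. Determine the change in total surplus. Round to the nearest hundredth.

Initial equilibrium: Q_0 = 9.0588, P_0 = 192.2941; CS_0 = (1/2)(9.0588)(31.7059) = 143.609, PS_0 = (1/2)(9.0588)(45.2941) = 205.1557.
New equilibrium: 224 - 3.5Q = 132 + 5Q gives Q_1 = 10.8235, P_1 = 186.1176; CS_1 = 205.0104, PS_1 = 292.872.
Change in total surplus = (205.0104 + 292.872) - (143.609 + 205.1557) = 149.1176.

149.12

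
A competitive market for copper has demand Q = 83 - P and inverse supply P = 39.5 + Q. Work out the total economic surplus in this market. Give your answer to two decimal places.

Rewriting demand in inverse form: P = 83 - Q.
Equilibrium: 83 - Q = 39.5 + Q, so Q* = 21.75 and P* = 61.25.
CS = (1/2)(21.75)(21.75) = 236.5312 and PS = (1/2)(21.75)(21.75) = 236.5312, so total surplus = 473.0625.

473.06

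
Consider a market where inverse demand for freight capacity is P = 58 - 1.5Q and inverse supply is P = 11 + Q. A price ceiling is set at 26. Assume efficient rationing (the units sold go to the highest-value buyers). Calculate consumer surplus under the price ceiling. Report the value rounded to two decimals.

311.25

Free-market equilibrium: 58 - 1.5Q = 11 + Q gives Q* = 18.8, P* = 29.8.
At P = 26, sellers supply (26 - 11)/1 = 15 while buyers want more, so the quantity traded is 15 at price 26.
The demand price at Q = 15 is 35.5. CS is the trapezoid between demand and 26 over [0, 15]: (1/2)[(58 - 26) + (35.5 - 26)](15) = 311.25.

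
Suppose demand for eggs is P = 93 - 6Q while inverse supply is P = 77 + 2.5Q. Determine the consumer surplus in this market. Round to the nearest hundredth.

10.63

Set 93 - 6Q = 77 + 2.5Q, which gives 16 = 8.5Q, so Q* = 1.8824 and P* = 93 - 6(1.8824) = 81.7059.
Consumer surplus is the triangle under demand above P*: (1/2)(1.8824)(93 - 81.7059) = (1/2)(1.8824)(11.2941) = 10.6298.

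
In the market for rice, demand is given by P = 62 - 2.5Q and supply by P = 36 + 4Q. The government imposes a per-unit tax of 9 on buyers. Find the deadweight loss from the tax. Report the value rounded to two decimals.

Without the tax, 62 - 2.5Q = 36 + 4Q so Q* = 4 and P* = 52.
A tax on buyers shifts demand down by 9: (62 - 9) - 2.5Q = 36 + 4Q, so Q_t = 2.6154. Buyers pay P_b = 55.4615; sellers receive P_s = P_b - 9 = 46.4615.
The welfare triangle lost has base Q* - Q_t = 1.3846 and height t = 9, so DWL = (1/2)(1.3846)(9) = 6.2308.

6.23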